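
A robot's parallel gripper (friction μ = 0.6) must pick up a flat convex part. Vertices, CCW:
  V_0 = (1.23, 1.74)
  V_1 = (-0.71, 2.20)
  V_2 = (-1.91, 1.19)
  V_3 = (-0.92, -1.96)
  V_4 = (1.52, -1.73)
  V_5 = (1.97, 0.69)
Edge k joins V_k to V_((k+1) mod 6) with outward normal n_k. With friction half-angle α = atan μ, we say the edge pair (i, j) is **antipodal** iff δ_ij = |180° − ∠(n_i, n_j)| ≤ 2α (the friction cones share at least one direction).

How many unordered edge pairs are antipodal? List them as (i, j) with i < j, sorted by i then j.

count = 7; pairs: (0,2), (0,3), (1,3), (1,4), (2,4), (2,5), (3,5)

α = atan 0.6 = 30.96°;  2α = 61.93°
n_0 = (+0.2307, +0.9730)
n_1 = (-0.6439, +0.7651)
n_2 = (-0.9540, -0.2998)
n_3 = (+0.0938, -0.9956)
n_4 = (+0.9831, -0.1828)
n_5 = (+0.8174, +0.5761)
  (0,1): δ = 126.57°  ·
  (0,2): δ = 59.21°  ✓
  (0,3): δ = 18.72°  ✓
  (0,4): δ = 92.81°  ·
  (0,5): δ = 138.51°  ·
  (1,2): δ = 112.64°  ·
  (1,3): δ = 34.70°  ✓
  (1,4): δ = 39.38°  ✓
  (1,5): δ = 85.09°  ·
  (2,3): δ = 102.06°  ·
  (2,4): δ = 27.98°  ✓
  (2,5): δ = 17.73°  ✓
  (3,4): δ = 105.92°  ·
  (3,5): δ = 60.21°  ✓
  (4,5): δ = 134.29°  ·
antipodal pairs: 7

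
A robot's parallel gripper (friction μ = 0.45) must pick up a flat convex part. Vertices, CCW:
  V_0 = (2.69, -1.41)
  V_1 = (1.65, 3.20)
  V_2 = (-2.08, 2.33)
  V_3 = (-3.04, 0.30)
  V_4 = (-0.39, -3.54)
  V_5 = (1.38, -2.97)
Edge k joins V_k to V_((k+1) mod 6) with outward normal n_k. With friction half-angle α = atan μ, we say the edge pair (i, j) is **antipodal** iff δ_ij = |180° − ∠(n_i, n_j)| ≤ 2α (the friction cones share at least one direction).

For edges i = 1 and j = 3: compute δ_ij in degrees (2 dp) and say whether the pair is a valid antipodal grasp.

δ = 68.52°, invalid

α = atan 0.45 = 24.23°;  2α = 48.46°
edge 1: e_1 = (-3.73, -0.87);  n_1 = (-0.2271, +0.9739)
edge 3: e_3 = (+2.65, -3.84);  n_3 = (-0.8230, -0.5680)
∠(n_1, n_3) = 111.48°
δ = |180° − 111.48°| = 68.52°
68.52° > 2α = 48.46°  →  invalid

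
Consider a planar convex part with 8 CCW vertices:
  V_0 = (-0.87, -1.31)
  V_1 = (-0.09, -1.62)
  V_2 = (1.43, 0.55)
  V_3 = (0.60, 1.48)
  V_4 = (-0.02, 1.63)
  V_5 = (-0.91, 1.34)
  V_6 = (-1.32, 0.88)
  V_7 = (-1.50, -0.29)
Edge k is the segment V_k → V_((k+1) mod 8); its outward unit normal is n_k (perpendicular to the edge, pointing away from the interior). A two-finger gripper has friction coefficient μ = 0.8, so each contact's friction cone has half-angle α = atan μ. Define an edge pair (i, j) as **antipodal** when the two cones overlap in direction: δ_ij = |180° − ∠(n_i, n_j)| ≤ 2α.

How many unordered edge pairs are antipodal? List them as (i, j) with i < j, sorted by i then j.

α = atan 0.8 = 38.66°;  2α = 77.32°
n_0 = (-0.3693, -0.9293)
n_1 = (+0.8191, -0.5737)
n_2 = (+0.7461, +0.6659)
n_3 = (+0.2352, +0.9720)
n_4 = (-0.3098, +0.9508)
n_5 = (-0.7465, +0.6654)
n_6 = (-0.9884, +0.1521)
n_7 = (-0.8508, -0.5255)
  (0,1): δ = 103.34°  ·
  (0,2): δ = 26.58°  ✓
  (0,3): δ = 8.07°  ✓
  (0,4): δ = 39.72°  ✓
  (0,5): δ = 69.96°  ✓
  (0,6): δ = 102.93°  ·
  (0,7): δ = 143.38°  ·
  (1,2): δ = 103.24°  ·
  (1,3): δ = 68.59°  ✓
  (1,4): δ = 36.94°  ✓
  (1,5): δ = 6.70°  ✓
  (1,6): δ = 26.26°  ✓
  (1,7): δ = 66.71°  ✓
  (2,3): δ = 145.35°  ·
  (2,4): δ = 113.70°  ·
  (2,5): δ = 83.46°  ·
  (2,6): δ = 50.49°  ✓
  (2,7): δ = 10.05°  ✓
  (3,4): δ = 148.35°  ·
  (3,5): δ = 118.11°  ·
  (3,6): δ = 85.15°  ·
  (3,7): δ = 44.70°  ✓
  (4,5): δ = 149.76°  ·
  (4,6): δ = 116.79°  ·
  (4,7): δ = 76.35°  ✓
  (5,6): δ = 147.04°  ·
  (5,7): δ = 106.59°  ·
  (6,7): δ = 139.55°  ·
antipodal pairs: 13

count = 13; pairs: (0,2), (0,3), (0,4), (0,5), (1,3), (1,4), (1,5), (1,6), (1,7), (2,6), (2,7), (3,7), (4,7)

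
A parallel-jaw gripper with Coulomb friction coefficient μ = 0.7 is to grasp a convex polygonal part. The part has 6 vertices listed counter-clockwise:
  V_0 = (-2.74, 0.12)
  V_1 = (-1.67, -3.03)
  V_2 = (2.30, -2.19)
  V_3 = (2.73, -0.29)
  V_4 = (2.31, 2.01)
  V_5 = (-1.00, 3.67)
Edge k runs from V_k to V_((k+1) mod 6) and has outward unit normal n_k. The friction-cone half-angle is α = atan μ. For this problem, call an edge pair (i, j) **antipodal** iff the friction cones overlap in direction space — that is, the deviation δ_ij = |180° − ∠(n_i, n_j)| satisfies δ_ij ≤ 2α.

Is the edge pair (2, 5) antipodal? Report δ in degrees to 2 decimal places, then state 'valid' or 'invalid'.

α = atan 0.7 = 34.99°;  2α = 69.98°
edge 2: e_2 = (+0.43, +1.90);  n_2 = (+0.9753, -0.2207)
edge 5: e_5 = (-1.74, -3.55);  n_5 = (-0.8979, +0.4401)
∠(n_2, n_5) = 166.64°
δ = |180° − 166.64°| = 13.36°
13.36° ≤ 2α = 69.98°  →  valid

δ = 13.36°, valid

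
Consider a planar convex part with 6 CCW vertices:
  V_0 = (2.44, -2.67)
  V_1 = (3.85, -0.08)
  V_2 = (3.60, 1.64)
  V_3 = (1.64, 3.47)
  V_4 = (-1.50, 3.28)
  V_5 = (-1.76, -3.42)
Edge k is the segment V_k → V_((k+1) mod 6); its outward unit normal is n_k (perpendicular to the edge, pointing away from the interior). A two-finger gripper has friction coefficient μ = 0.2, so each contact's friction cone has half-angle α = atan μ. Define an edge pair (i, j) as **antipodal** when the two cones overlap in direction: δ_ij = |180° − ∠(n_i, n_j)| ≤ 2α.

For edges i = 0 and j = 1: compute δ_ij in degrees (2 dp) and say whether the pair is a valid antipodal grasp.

α = atan 0.2 = 11.31°;  2α = 22.62°
edge 0: e_0 = (+1.41, +2.59);  n_0 = (+0.8783, -0.4781)
edge 1: e_1 = (-0.25, +1.72);  n_1 = (+0.9896, +0.1438)
∠(n_0, n_1) = 36.83°
δ = |180° − 36.83°| = 143.17°
143.17° > 2α = 22.62°  →  invalid

δ = 143.17°, invalid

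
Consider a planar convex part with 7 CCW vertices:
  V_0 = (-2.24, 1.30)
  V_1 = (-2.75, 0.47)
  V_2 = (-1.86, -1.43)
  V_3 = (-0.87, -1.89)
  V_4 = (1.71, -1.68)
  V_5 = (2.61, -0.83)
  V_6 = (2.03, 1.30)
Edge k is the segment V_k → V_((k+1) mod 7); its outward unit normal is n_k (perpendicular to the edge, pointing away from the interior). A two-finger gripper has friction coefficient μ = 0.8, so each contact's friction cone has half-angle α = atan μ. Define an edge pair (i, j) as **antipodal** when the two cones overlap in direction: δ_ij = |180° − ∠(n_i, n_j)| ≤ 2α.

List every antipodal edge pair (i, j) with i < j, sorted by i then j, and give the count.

count = 10; pairs: (0,3), (0,4), (0,5), (1,4), (1,5), (1,6), (2,5), (2,6), (3,6), (4,6)

α = atan 0.8 = 38.66°;  2α = 77.32°
n_0 = (-0.8520, +0.5235)
n_1 = (-0.9056, -0.4242)
n_2 = (-0.4214, -0.9069)
n_3 = (+0.0811, -0.9967)
n_4 = (+0.6866, -0.7270)
n_5 = (+0.9649, +0.2627)
n_6 = (+0.0000, +1.0000)
  (0,1): δ = 123.33°  ·
  (0,2): δ = 83.35°  ·
  (0,3): δ = 53.78°  ✓
  (0,4): δ = 15.07°  ✓
  (0,5): δ = 46.80°  ✓
  (0,6): δ = 121.57°  ·
  (1,2): δ = 140.02°  ·
  (1,3): δ = 110.45°  ·
  (1,4): δ = 71.74°  ✓
  (1,5): δ = 9.87°  ✓
  (1,6): δ = 64.90°  ✓
  (2,3): δ = 150.42°  ·
  (2,4): δ = 111.71°  ·
  (2,5): δ = 49.85°  ✓
  (2,6): δ = 24.92°  ✓
  (3,4): δ = 141.29°  ·
  (3,5): δ = 79.42°  ·
  (3,6): δ = 4.65°  ✓
  (4,5): δ = 118.13°  ·
  (4,6): δ = 43.36°  ✓
  (5,6): δ = 105.23°  ·
antipodal pairs: 10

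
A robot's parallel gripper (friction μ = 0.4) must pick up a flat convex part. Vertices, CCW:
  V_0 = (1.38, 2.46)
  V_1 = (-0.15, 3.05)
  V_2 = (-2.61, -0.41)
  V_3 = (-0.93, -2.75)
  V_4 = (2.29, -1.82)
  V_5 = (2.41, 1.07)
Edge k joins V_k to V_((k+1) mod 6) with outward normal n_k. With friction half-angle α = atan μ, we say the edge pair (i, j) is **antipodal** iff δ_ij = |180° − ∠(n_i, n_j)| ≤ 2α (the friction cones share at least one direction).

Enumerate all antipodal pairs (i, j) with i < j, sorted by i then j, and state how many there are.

count = 6; pairs: (0,2), (0,3), (1,3), (1,4), (2,4), (2,5)

α = atan 0.4 = 21.80°;  2α = 43.60°
n_0 = (+0.3598, +0.9330)
n_1 = (-0.8150, +0.5795)
n_2 = (-0.8123, -0.5832)
n_3 = (+0.2775, -0.9607)
n_4 = (+0.9991, -0.0415)
n_5 = (+0.8035, +0.5954)
  (0,1): δ = 104.32°  ·
  (0,2): δ = 33.24°  ✓
  (0,3): δ = 37.20°  ✓
  (0,4): δ = 108.71°  ·
  (0,5): δ = 147.63°  ·
  (1,2): δ = 108.91°  ·
  (1,3): δ = 38.48°  ✓
  (1,4): δ = 33.03°  ✓
  (1,5): δ = 71.95°  ·
  (2,3): δ = 109.57°  ·
  (2,4): δ = 38.05°  ✓
  (2,5): δ = 0.86°  ✓
  (3,4): δ = 108.49°  ·
  (3,5): δ = 69.57°  ·
  (4,5): δ = 141.08°  ·
antipodal pairs: 6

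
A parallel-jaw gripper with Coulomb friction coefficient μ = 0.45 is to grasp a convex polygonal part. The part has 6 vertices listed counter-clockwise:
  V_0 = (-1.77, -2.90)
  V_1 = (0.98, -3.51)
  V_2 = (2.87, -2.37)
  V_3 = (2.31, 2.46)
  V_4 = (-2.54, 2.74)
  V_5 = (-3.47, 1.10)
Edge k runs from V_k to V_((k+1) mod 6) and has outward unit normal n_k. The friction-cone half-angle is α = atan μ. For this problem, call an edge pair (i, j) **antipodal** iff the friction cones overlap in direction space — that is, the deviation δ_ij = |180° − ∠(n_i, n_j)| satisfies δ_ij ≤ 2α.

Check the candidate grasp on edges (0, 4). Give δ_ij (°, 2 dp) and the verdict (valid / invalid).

δ = 72.95°, invalid

α = atan 0.45 = 24.23°;  2α = 48.46°
edge 0: e_0 = (+2.75, -0.61);  n_0 = (-0.2166, -0.9763)
edge 4: e_4 = (-0.93, -1.64);  n_4 = (-0.8699, +0.4933)
∠(n_0, n_4) = 107.05°
δ = |180° − 107.05°| = 72.95°
72.95° > 2α = 48.46°  →  invalid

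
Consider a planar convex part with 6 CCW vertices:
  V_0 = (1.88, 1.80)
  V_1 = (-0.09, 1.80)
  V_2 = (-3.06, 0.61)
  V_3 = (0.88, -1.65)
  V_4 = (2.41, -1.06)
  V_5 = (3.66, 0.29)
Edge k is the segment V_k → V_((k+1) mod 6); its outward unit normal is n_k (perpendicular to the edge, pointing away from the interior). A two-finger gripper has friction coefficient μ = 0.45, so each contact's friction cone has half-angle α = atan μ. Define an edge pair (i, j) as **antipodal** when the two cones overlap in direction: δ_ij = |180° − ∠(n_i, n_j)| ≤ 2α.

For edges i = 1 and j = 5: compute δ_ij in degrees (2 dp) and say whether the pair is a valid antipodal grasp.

δ = 117.86°, invalid

α = atan 0.45 = 24.23°;  2α = 48.46°
edge 1: e_1 = (-2.97, -1.19);  n_1 = (-0.3719, +0.9283)
edge 5: e_5 = (-1.78, +1.51);  n_5 = (+0.6469, +0.7626)
∠(n_1, n_5) = 62.14°
δ = |180° − 62.14°| = 117.86°
117.86° > 2α = 48.46°  →  invalid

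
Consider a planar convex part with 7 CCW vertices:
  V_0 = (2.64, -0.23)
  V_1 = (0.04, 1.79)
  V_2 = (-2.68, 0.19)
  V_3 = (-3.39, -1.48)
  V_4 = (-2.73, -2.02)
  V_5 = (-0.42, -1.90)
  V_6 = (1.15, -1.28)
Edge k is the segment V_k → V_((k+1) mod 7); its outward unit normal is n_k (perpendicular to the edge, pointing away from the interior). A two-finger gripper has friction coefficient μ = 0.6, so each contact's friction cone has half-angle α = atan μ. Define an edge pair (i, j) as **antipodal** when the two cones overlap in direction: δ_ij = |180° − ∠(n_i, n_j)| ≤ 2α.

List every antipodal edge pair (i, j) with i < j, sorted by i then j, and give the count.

count = 8; pairs: (0,3), (0,4), (0,5), (1,4), (1,5), (1,6), (2,5), (2,6)

α = atan 0.6 = 30.96°;  2α = 61.93°
n_0 = (+0.6135, +0.7897)
n_1 = (-0.5070, +0.8619)
n_2 = (-0.9203, +0.3913)
n_3 = (-0.6332, -0.7740)
n_4 = (+0.0519, -0.9987)
n_5 = (+0.3673, -0.9301)
n_6 = (+0.5760, -0.8174)
  (0,1): δ = 111.69°  ·
  (0,2): δ = 75.19°  ·
  (0,3): δ = 1.44°  ✓
  (0,4): δ = 40.82°  ✓
  (0,5): δ = 59.39°  ✓
  (0,6): δ = 73.02°  ·
  (1,2): δ = 143.50°  ·
  (1,3): δ = 69.75°  ·
  (1,4): δ = 27.49°  ✓
  (1,5): δ = 8.92°  ✓
  (1,6): δ = 4.71°  ✓
  (2,3): δ = 106.26°  ·
  (2,4): δ = 63.99°  ·
  (2,5): δ = 45.42°  ✓
  (2,6): δ = 31.79°  ✓
  (3,4): δ = 137.74°  ·
  (3,5): δ = 119.16°  ·
  (3,6): δ = 105.54°  ·
  (4,5): δ = 161.42°  ·
  (4,6): δ = 147.80°  ·
  (5,6): δ = 166.38°  ·
antipodal pairs: 8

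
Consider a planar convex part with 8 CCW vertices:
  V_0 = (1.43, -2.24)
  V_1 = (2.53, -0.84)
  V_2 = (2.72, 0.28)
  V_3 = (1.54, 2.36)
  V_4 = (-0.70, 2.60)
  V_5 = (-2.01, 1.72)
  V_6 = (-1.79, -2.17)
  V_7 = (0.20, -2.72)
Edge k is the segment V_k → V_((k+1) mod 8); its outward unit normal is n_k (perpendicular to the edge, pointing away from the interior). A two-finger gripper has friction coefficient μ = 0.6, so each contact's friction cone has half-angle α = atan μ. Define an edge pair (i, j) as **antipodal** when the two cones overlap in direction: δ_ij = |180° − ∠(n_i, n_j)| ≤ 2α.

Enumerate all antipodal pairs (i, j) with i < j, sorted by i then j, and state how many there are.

count = 11; pairs: (0,3), (0,4), (0,5), (1,4), (1,5), (2,5), (2,6), (3,6), (3,7), (4,6), (4,7)

α = atan 0.6 = 30.96°;  2α = 61.93°
n_0 = (+0.7863, -0.6178)
n_1 = (+0.9859, -0.1673)
n_2 = (+0.8698, +0.4934)
n_3 = (+0.1065, +0.9943)
n_4 = (-0.5576, +0.8301)
n_5 = (-0.9984, -0.0565)
n_6 = (-0.2664, -0.9639)
n_7 = (+0.3635, -0.9316)
  (0,1): δ = 151.47°  ·
  (0,2): δ = 112.28°  ·
  (0,3): δ = 57.96°  ✓
  (0,4): δ = 17.95°  ✓
  (0,5): δ = 41.39°  ✓
  (0,6): δ = 112.71°  ·
  (0,7): δ = 149.48°  ·
  (1,2): δ = 140.81°  ·
  (1,3): δ = 86.49°  ·
  (1,4): δ = 46.48°  ✓
  (1,5): δ = 12.87°  ✓
  (1,6): δ = 84.18°  ·
  (1,7): δ = 120.95°  ·
  (2,3): δ = 125.68°  ·
  (2,4): δ = 85.68°  ·
  (2,5): δ = 26.33°  ✓
  (2,6): δ = 44.98°  ✓
  (2,7): δ = 81.75°  ·
  (3,4): δ = 139.99°  ·
  (3,5): δ = 80.65°  ·
  (3,6): δ = 9.33°  ✓
  (3,7): δ = 27.43°  ✓
  (4,5): δ = 120.65°  ·
  (4,6): δ = 49.34°  ✓
  (4,7): δ = 12.57°  ✓
  (5,6): δ = 108.69°  ·
  (5,7): δ = 71.92°  ·
  (6,7): δ = 143.23°  ·
antipodal pairs: 11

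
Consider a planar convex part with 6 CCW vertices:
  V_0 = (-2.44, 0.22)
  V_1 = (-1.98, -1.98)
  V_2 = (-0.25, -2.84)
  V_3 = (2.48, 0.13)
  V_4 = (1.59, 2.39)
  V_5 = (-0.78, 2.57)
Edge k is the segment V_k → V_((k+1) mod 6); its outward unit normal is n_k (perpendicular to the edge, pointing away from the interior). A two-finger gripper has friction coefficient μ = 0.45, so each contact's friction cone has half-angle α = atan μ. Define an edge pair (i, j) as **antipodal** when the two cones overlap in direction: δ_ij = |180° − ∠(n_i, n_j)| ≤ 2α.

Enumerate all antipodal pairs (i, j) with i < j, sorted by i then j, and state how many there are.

count = 4; pairs: (0,3), (1,3), (1,4), (2,5)

α = atan 0.45 = 24.23°;  2α = 48.46°
n_0 = (-0.9788, -0.2047)
n_1 = (-0.4451, -0.8955)
n_2 = (+0.7362, -0.6767)
n_3 = (+0.9305, +0.3664)
n_4 = (+0.0757, +0.9971)
n_5 = (-0.8168, +0.5770)
  (0,1): δ = 128.24°  ·
  (0,2): δ = 54.40°  ·
  (0,3): δ = 9.68°  ✓
  (0,4): δ = 73.85°  ·
  (0,5): δ = 132.95°  ·
  (1,2): δ = 106.16°  ·
  (1,3): δ = 42.07°  ✓
  (1,4): δ = 22.09°  ✓
  (1,5): δ = 81.20°  ·
  (2,3): δ = 115.92°  ·
  (2,4): δ = 51.75°  ·
  (2,5): δ = 7.35°  ✓
  (3,4): δ = 115.84°  ·
  (3,5): δ = 56.73°  ·
  (4,5): δ = 120.89°  ·
antipodal pairs: 4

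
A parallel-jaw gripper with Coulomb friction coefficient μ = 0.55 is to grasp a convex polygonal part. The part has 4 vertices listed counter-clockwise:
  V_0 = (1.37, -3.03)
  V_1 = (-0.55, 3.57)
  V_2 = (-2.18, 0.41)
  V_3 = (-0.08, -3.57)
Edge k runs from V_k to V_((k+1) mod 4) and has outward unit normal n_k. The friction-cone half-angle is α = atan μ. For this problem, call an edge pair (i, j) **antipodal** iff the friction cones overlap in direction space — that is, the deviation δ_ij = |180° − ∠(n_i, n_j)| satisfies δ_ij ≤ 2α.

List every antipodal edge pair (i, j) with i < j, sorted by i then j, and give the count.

count = 3; pairs: (0,1), (0,2), (1,3)

α = atan 0.55 = 28.81°;  2α = 57.62°
n_0 = (+0.9602, +0.2793)
n_1 = (-0.8887, +0.4584)
n_2 = (-0.8844, -0.4667)
n_3 = (+0.3490, -0.9371)
  (0,1): δ = 43.51°  ✓
  (0,2): δ = 11.60°  ✓
  (0,3): δ = 94.21°  ·
  (1,2): δ = 124.90°  ·
  (1,3): δ = 42.29°  ✓
  (2,3): δ = 97.39°  ·
antipodal pairs: 3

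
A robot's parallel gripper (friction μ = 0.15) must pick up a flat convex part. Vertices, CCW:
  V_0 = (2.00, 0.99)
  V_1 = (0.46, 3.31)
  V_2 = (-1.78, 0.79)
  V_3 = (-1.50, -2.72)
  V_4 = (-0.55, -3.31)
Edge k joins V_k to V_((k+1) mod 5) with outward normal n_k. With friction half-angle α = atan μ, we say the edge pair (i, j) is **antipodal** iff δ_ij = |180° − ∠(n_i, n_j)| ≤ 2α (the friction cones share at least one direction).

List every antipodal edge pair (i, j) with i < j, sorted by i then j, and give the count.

count = 1; pairs: (1,4)

α = atan 0.15 = 8.53°;  2α = 17.06°
n_0 = (+0.8332, +0.5530)
n_1 = (-0.7474, +0.6644)
n_2 = (-0.9968, -0.0795)
n_3 = (-0.5276, -0.8495)
n_4 = (+0.8601, -0.5101)
  (0,1): δ = 75.21°  ·
  (0,2): δ = 29.01°  ·
  (0,3): δ = 24.58°  ·
  (0,4): δ = 115.76°  ·
  (1,2): δ = 133.81°  ·
  (1,3): δ = 80.21°  ·
  (1,4): δ = 10.96°  ✓
  (2,3): δ = 126.40°  ·
  (2,4): δ = 35.23°  ·
  (3,4): δ = 88.83°  ·
antipodal pairs: 1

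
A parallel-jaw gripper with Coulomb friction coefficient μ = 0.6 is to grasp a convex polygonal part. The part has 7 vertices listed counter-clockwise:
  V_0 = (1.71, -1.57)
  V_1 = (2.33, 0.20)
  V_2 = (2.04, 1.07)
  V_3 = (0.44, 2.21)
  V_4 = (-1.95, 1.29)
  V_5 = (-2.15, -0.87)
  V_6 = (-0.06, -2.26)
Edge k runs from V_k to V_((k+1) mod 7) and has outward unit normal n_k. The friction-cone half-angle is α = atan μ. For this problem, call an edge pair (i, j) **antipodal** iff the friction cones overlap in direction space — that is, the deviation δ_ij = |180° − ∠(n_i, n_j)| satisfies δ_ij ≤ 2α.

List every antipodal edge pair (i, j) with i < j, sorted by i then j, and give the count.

count = 9; pairs: (0,3), (0,4), (1,4), (1,5), (2,4), (2,5), (2,6), (3,5), (3,6)

α = atan 0.6 = 30.96°;  2α = 61.93°
n_0 = (+0.9438, -0.3306)
n_1 = (+0.9487, +0.3162)
n_2 = (+0.5803, +0.8144)
n_3 = (-0.3592, +0.9332)
n_4 = (-0.9957, +0.0922)
n_5 = (-0.5538, -0.8327)
n_6 = (+0.3632, -0.9317)
  (0,1): δ = 142.26°  ·
  (0,2): δ = 106.17°  ·
  (0,3): δ = 49.64°  ✓
  (0,4): δ = 14.01°  ✓
  (0,5): δ = 75.68°  ·
  (0,6): δ = 130.60°  ·
  (1,2): δ = 143.90°  ·
  (1,3): δ = 87.38°  ·
  (1,4): δ = 23.73°  ✓
  (1,5): δ = 37.94°  ✓
  (1,6): δ = 92.86°  ·
  (2,3): δ = 123.48°  ·
  (2,4): δ = 59.82°  ✓
  (2,5): δ = 1.84°  ✓
  (2,6): δ = 56.77°  ✓
  (3,4): δ = 116.34°  ·
  (3,5): δ = 54.68°  ✓
  (3,6): δ = 0.24°  ✓
  (4,5): δ = 118.34°  ·
  (4,6): δ = 63.41°  ·
  (5,6): δ = 125.08°  ·
antipodal pairs: 9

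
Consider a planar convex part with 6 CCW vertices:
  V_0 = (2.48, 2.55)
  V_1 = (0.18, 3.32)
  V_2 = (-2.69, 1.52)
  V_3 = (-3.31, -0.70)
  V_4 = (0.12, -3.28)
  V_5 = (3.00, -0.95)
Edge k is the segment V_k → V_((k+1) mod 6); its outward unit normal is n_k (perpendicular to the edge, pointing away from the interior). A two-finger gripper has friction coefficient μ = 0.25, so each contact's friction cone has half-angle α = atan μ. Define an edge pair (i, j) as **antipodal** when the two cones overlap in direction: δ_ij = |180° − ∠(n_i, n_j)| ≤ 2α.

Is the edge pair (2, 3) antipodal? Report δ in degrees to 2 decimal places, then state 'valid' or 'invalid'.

α = atan 0.25 = 14.04°;  2α = 28.07°
edge 2: e_2 = (-0.62, -2.22);  n_2 = (-0.9631, +0.2690)
edge 3: e_3 = (+3.43, -2.58);  n_3 = (-0.6011, -0.7992)
∠(n_2, n_3) = 68.65°
δ = |180° − 68.65°| = 111.35°
111.35° > 2α = 28.07°  →  invalid

δ = 111.35°, invalid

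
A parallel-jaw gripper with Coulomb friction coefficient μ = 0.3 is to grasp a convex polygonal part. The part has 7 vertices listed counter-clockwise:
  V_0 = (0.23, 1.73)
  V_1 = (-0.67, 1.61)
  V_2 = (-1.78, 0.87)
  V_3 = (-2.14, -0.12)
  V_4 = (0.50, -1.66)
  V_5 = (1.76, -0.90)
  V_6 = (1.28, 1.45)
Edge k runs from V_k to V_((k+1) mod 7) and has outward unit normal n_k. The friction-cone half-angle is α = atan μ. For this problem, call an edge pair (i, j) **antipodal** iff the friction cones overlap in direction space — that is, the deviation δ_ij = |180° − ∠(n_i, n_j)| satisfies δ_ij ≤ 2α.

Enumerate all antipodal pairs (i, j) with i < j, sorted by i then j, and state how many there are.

count = 4; pairs: (0,4), (1,4), (2,5), (3,6)

α = atan 0.3 = 16.70°;  2α = 33.40°
n_0 = (-0.1322, +0.9912)
n_1 = (-0.5547, +0.8321)
n_2 = (-0.9398, +0.3417)
n_3 = (-0.5039, -0.8638)
n_4 = (+0.5165, -0.8563)
n_5 = (+0.9798, +0.2001)
n_6 = (+0.2577, +0.9662)
  (0,1): δ = 153.90°  ·
  (0,2): δ = 117.58°  ·
  (0,3): δ = 37.85°  ·
  (0,4): δ = 23.50°  ✓
  (0,5): δ = 93.95°  ·
  (0,6): δ = 157.47°  ·
  (1,2): δ = 143.67°  ·
  (1,3): δ = 63.95°  ·
  (1,4): δ = 2.59°  ✓
  (1,5): δ = 67.85°  ·
  (1,6): δ = 131.38°  ·
  (2,3): δ = 100.27°  ·
  (2,4): δ = 38.92°  ·
  (2,5): δ = 31.53°  ✓
  (2,6): δ = 95.05°  ·
  (3,4): δ = 118.65°  ·
  (3,5): δ = 48.20°  ·
  (3,6): δ = 15.33°  ✓
  (4,5): δ = 109.55°  ·
  (4,6): δ = 46.03°  ·
  (5,6): δ = 116.48°  ·
antipodal pairs: 4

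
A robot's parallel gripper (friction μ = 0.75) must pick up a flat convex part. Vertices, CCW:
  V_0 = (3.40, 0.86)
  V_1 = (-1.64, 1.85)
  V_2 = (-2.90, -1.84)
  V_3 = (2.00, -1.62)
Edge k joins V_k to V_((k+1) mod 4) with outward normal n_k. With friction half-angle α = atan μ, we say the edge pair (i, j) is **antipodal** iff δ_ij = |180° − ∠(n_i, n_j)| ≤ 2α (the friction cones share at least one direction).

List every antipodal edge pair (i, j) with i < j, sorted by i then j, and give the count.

α = atan 0.75 = 36.87°;  2α = 73.74°
n_0 = (+0.1927, +0.9812)
n_1 = (-0.9463, +0.3231)
n_2 = (+0.0449, -0.9990)
n_3 = (+0.8708, -0.4916)
  (0,1): δ = 97.74°  ·
  (0,2): δ = 13.68°  ✓
  (0,3): δ = 71.67°  ✓
  (1,2): δ = 68.58°  ✓
  (1,3): δ = 10.59°  ✓
  (2,3): δ = 122.02°  ·
antipodal pairs: 4

count = 4; pairs: (0,2), (0,3), (1,2), (1,3)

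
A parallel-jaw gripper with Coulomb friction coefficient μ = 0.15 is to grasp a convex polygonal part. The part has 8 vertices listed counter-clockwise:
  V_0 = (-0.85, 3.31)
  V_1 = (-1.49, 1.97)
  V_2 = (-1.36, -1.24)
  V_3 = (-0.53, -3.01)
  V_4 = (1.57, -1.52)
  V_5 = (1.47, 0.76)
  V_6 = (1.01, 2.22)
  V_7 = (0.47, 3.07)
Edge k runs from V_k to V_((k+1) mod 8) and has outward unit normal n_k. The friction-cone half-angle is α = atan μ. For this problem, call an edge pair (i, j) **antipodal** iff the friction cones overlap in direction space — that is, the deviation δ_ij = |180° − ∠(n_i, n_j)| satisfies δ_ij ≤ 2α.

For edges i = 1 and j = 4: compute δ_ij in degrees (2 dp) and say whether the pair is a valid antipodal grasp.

α = atan 0.15 = 8.53°;  2α = 17.06°
edge 1: e_1 = (+0.13, -3.21);  n_1 = (-0.9992, -0.0405)
edge 4: e_4 = (-0.10, +2.28);  n_4 = (+0.9990, +0.0438)
∠(n_1, n_4) = 179.81°
δ = |180° − 179.81°| = 0.19°
0.19° ≤ 2α = 17.06°  →  valid

δ = 0.19°, valid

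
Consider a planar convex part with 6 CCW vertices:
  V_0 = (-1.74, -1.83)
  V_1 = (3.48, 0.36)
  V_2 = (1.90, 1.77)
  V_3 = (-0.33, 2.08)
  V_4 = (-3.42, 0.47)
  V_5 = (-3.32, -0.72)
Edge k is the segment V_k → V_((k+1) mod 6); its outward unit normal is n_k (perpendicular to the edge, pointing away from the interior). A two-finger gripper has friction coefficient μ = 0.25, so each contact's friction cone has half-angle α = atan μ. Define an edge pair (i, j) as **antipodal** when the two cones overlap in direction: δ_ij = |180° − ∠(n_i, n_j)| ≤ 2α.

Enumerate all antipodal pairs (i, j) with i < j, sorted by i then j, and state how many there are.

α = atan 0.25 = 14.04°;  2α = 28.07°
n_0 = (+0.3869, -0.9221)
n_1 = (+0.6658, +0.7461)
n_2 = (+0.1377, +0.9905)
n_3 = (-0.4621, +0.8868)
n_4 = (-0.9965, -0.0837)
n_5 = (-0.5749, -0.8183)
  (0,1): δ = 64.51°  ·
  (0,2): δ = 30.67°  ·
  (0,3): δ = 4.76°  ✓
  (0,4): δ = 72.04°  ·
  (0,5): δ = 122.15°  ·
  (1,2): δ = 146.17°  ·
  (1,3): δ = 110.73°  ·
  (1,4): δ = 43.45°  ·
  (1,5): δ = 6.66°  ✓
  (2,3): δ = 144.56°  ·
  (2,4): δ = 77.28°  ·
  (2,5): δ = 27.18°  ✓
  (3,4): δ = 112.72°  ·
  (3,5): δ = 62.61°  ·
  (4,5): δ = 129.89°  ·
antipodal pairs: 3

count = 3; pairs: (0,3), (1,5), (2,5)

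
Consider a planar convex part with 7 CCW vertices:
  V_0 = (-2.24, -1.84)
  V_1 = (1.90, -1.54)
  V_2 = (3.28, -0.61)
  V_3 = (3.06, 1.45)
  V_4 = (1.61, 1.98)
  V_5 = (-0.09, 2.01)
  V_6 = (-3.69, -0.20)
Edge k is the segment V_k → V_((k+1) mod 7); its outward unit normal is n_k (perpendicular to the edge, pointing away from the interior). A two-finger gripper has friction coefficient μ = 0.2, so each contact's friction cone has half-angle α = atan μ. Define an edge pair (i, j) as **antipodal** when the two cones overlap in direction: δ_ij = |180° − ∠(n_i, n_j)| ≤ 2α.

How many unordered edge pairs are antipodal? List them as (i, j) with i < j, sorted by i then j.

α = atan 0.2 = 11.31°;  2α = 22.62°
n_0 = (+0.0723, -0.9974)
n_1 = (+0.5589, -0.8293)
n_2 = (+0.9943, +0.1062)
n_3 = (+0.3433, +0.9392)
n_4 = (+0.0176, +0.9998)
n_5 = (-0.5232, +0.8522)
n_6 = (-0.7492, -0.6624)
  (0,1): δ = 150.17°  ·
  (0,2): δ = 88.05°  ·
  (0,3): δ = 24.22°  ·
  (0,4): δ = 5.16°  ✓
  (0,5): δ = 27.40°  ·
  (0,6): δ = 127.34°  ·
  (1,2): δ = 117.88°  ·
  (1,3): δ = 54.05°  ·
  (1,4): δ = 34.99°  ·
  (1,5): δ = 2.43°  ✓
  (1,6): δ = 97.50°  ·
  (2,3): δ = 116.17°  ·
  (2,4): δ = 97.11°  ·
  (2,5): δ = 64.55°  ·
  (2,6): δ = 35.39°  ·
  (3,4): δ = 160.93°  ·
  (3,5): δ = 128.38°  ·
  (3,6): δ = 28.44°  ·
  (4,5): δ = 147.44°  ·
  (4,6): δ = 47.51°  ·
  (5,6): δ = 80.06°  ·
antipodal pairs: 2

count = 2; pairs: (0,4), (1,5)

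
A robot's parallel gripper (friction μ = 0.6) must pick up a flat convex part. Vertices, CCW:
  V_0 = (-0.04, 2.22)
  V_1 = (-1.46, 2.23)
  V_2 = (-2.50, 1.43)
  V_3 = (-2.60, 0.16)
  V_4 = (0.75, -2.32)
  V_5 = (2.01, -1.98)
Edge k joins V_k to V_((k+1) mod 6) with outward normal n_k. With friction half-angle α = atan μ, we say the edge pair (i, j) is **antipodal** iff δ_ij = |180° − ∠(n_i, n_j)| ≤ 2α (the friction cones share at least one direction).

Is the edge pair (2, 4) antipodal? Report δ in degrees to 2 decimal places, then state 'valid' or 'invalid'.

α = atan 0.6 = 30.96°;  2α = 61.93°
edge 2: e_2 = (-0.10, -1.27);  n_2 = (-0.9969, +0.0785)
edge 4: e_4 = (+1.26, +0.34);  n_4 = (+0.2605, -0.9655)
∠(n_2, n_4) = 109.60°
δ = |180° − 109.60°| = 70.40°
70.40° > 2α = 61.93°  →  invalid

δ = 70.40°, invalid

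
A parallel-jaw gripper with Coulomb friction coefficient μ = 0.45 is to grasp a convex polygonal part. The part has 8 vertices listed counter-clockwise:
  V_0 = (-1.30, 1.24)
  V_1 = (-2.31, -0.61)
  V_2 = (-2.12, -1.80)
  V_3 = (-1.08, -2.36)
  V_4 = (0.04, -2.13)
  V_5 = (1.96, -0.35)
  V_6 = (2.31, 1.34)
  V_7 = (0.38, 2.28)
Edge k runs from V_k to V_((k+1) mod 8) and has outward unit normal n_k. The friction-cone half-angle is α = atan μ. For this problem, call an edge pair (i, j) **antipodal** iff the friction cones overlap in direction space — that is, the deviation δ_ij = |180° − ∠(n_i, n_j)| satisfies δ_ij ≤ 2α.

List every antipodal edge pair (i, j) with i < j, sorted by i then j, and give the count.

α = atan 0.45 = 24.23°;  2α = 48.46°
n_0 = (-0.8777, +0.4792)
n_1 = (-0.9875, -0.1577)
n_2 = (-0.4741, -0.8805)
n_3 = (+0.2012, -0.9796)
n_4 = (+0.6799, -0.7333)
n_5 = (+0.9792, -0.2028)
n_6 = (+0.4379, +0.8990)
n_7 = (-0.5264, +0.8503)
  (0,1): δ = 142.30°  ·
  (0,2): δ = 89.67°  ·
  (0,3): δ = 49.76°  ·
  (0,4): δ = 18.53°  ✓
  (0,5): δ = 16.93°  ✓
  (0,6): δ = 92.66°  ·
  (0,7): δ = 150.39°  ·
  (1,2): δ = 127.37°  ·
  (1,3): δ = 87.47°  ·
  (1,4): δ = 56.24°  ·
  (1,5): δ = 20.77°  ✓
  (1,6): δ = 54.96°  ·
  (1,7): δ = 112.69°  ·
  (2,3): δ = 140.09°  ·
  (2,4): δ = 108.87°  ·
  (2,5): δ = 73.40°  ·
  (2,6): δ = 2.33°  ✓
  (2,7): δ = 60.06°  ·
  (3,4): δ = 148.77°  ·
  (3,5): δ = 113.31°  ·
  (3,6): δ = 37.57°  ✓
  (3,7): δ = 20.15°  ✓
  (4,5): δ = 144.53°  ·
  (4,6): δ = 68.80°  ·
  (4,7): δ = 11.07°  ✓
  (5,6): δ = 104.27°  ·
  (5,7): δ = 46.54°  ✓
  (6,7): δ = 122.27°  ·
antipodal pairs: 8

count = 8; pairs: (0,4), (0,5), (1,5), (2,6), (3,6), (3,7), (4,7), (5,7)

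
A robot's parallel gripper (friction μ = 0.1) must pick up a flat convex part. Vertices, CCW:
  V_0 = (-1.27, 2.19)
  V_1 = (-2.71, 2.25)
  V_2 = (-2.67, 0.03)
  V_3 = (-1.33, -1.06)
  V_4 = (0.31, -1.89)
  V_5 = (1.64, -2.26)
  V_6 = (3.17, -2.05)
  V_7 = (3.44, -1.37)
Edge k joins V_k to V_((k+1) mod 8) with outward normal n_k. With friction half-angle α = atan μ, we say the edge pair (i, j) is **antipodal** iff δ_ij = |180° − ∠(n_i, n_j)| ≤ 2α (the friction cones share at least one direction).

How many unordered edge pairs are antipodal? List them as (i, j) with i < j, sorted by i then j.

α = atan 0.1 = 5.71°;  2α = 11.42°
n_0 = (+0.0416, +0.9991)
n_1 = (-0.9998, -0.0180)
n_2 = (-0.6310, -0.7758)
n_3 = (-0.4516, -0.8922)
n_4 = (-0.2680, -0.9634)
n_5 = (+0.1360, -0.9907)
n_6 = (+0.9294, -0.3690)
n_7 = (+0.6030, +0.7978)
  (0,1): δ = 86.58°  ·
  (0,2): δ = 36.74°  ·
  (0,3): δ = 24.46°  ·
  (0,4): δ = 13.16°  ·
  (0,5): δ = 10.20°  ✓
  (0,6): δ = 70.73°  ·
  (0,7): δ = 145.30°  ·
  (1,2): δ = 130.16°  ·
  (1,3): δ = 117.88°  ·
  (1,4): δ = 106.58°  ·
  (1,5): δ = 83.22°  ·
  (1,6): δ = 22.69°  ·
  (1,7): δ = 51.88°  ·
  (2,3): δ = 167.72°  ·
  (2,4): δ = 156.42°  ·
  (2,5): δ = 133.06°  ·
  (2,6): δ = 72.53°  ·
  (2,7): δ = 2.04°  ✓
  (3,4): δ = 168.70°  ·
  (3,5): δ = 145.34°  ·
  (3,6): δ = 84.81°  ·
  (3,7): δ = 10.24°  ✓
  (4,5): δ = 156.64°  ·
  (4,6): δ = 96.11°  ·
  (4,7): δ = 21.54°  ·
  (5,6): δ = 119.47°  ·
  (5,7): δ = 44.90°  ·
  (6,7): δ = 105.43°  ·
antipodal pairs: 3

count = 3; pairs: (0,5), (2,7), (3,7)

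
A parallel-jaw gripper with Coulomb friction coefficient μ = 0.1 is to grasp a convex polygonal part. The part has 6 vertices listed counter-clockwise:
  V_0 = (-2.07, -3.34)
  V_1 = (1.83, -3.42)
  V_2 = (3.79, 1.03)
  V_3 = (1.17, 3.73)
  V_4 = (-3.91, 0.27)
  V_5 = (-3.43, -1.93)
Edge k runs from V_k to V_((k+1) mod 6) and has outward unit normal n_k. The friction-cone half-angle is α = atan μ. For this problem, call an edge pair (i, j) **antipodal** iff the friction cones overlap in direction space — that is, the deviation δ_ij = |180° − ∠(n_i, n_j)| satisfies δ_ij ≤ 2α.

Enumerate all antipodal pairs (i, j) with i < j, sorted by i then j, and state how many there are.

count = 1; pairs: (2,5)

α = atan 0.1 = 5.71°;  2α = 11.42°
n_0 = (-0.0205, -0.9998)
n_1 = (+0.9152, -0.4031)
n_2 = (+0.7177, +0.6964)
n_3 = (-0.5629, +0.8265)
n_4 = (-0.9770, -0.2132)
n_5 = (-0.7198, -0.6942)
  (0,1): δ = 112.60°  ·
  (0,2): δ = 44.69°  ·
  (0,3): δ = 35.43°  ·
  (0,4): δ = 103.48°  ·
  (0,5): δ = 135.14°  ·
  (1,2): δ = 112.09°  ·
  (1,3): δ = 31.97°  ·
  (1,4): δ = 36.08°  ·
  (1,5): δ = 67.74°  ·
  (2,3): δ = 99.88°  ·
  (2,4): δ = 31.83°  ·
  (2,5): δ = 0.17°  ✓
  (3,4): δ = 111.95°  ·
  (3,5): δ = 80.29°  ·
  (4,5): δ = 148.34°  ·
antipodal pairs: 1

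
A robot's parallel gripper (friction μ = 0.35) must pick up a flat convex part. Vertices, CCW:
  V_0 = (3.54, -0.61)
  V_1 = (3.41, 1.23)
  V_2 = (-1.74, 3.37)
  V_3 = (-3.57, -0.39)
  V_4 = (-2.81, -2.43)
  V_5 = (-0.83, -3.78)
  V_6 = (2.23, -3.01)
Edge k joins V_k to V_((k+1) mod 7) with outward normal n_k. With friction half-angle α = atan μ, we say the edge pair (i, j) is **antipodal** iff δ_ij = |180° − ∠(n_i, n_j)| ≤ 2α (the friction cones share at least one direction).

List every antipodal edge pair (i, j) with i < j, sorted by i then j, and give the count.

α = atan 0.35 = 19.29°;  2α = 38.58°
n_0 = (+0.9975, +0.0705)
n_1 = (+0.3837, +0.9234)
n_2 = (-0.8992, +0.4376)
n_3 = (-0.9371, -0.3491)
n_4 = (-0.5633, -0.8262)
n_5 = (+0.2440, -0.9698)
n_6 = (+0.8778, -0.4791)
  (0,1): δ = 116.61°  ·
  (0,2): δ = 29.99°  ✓
  (0,3): δ = 16.39°  ✓
  (0,4): δ = 51.67°  ·
  (0,5): δ = 100.08°  ·
  (0,6): δ = 147.33°  ·
  (1,2): δ = 93.39°  ·
  (1,3): δ = 47.00°  ·
  (1,4): δ = 11.72°  ✓
  (1,5): δ = 36.69°  ✓
  (1,6): δ = 83.94°  ·
  (2,3): δ = 133.61°  ·
  (2,4): δ = 98.33°  ·
  (2,5): δ = 49.92°  ·
  (2,6): δ = 2.67°  ✓
  (3,4): δ = 144.72°  ·
  (3,5): δ = 96.31°  ·
  (3,6): δ = 49.06°  ·
  (4,5): δ = 131.59°  ·
  (4,6): δ = 84.34°  ·
  (5,6): δ = 132.75°  ·
antipodal pairs: 5

count = 5; pairs: (0,2), (0,3), (1,4), (1,5), (2,6)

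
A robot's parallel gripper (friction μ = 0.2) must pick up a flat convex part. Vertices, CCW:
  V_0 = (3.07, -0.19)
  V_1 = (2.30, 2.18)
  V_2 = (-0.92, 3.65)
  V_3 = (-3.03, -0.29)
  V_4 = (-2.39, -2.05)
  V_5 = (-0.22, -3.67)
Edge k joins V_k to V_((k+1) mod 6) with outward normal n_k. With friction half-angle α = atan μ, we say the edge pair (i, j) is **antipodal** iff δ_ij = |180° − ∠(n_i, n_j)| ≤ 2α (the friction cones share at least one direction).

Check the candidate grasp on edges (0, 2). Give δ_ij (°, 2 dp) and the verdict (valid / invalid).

α = atan 0.2 = 11.31°;  2α = 22.62°
edge 0: e_0 = (-0.77, +2.37);  n_0 = (+0.9511, +0.3090)
edge 2: e_2 = (-2.11, -3.94);  n_2 = (-0.8815, +0.4721)
∠(n_0, n_2) = 133.83°
δ = |180° − 133.83°| = 46.17°
46.17° > 2α = 22.62°  →  invalid

δ = 46.17°, invalid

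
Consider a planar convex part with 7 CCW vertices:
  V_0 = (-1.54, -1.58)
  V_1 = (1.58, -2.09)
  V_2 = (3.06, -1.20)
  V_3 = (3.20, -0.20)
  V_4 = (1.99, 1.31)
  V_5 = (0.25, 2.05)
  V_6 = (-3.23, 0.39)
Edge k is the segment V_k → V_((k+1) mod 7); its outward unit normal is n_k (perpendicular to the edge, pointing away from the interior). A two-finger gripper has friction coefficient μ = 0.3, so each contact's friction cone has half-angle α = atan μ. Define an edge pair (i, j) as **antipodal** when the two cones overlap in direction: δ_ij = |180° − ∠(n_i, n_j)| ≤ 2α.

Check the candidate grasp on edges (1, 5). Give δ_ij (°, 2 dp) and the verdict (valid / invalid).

α = atan 0.3 = 16.70°;  2α = 33.40°
edge 1: e_1 = (+1.48, +0.89);  n_1 = (+0.5153, -0.8570)
edge 5: e_5 = (-3.48, -1.66);  n_5 = (-0.4305, +0.9026)
∠(n_1, n_5) = 174.48°
δ = |180° − 174.48°| = 5.52°
5.52° ≤ 2α = 33.40°  →  valid

δ = 5.52°, valid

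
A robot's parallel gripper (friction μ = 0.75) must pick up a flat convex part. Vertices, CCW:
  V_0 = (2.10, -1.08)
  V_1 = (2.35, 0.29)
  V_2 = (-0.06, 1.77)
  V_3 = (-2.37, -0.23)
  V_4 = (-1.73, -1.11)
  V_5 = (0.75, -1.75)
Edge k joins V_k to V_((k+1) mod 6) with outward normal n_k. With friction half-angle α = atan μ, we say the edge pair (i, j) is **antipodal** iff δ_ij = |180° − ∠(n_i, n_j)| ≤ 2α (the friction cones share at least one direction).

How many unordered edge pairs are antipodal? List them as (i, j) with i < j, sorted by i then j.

α = atan 0.75 = 36.87°;  2α = 73.74°
n_0 = (+0.9838, -0.1795)
n_1 = (+0.5233, +0.8521)
n_2 = (-0.6546, +0.7560)
n_3 = (-0.8087, -0.5882)
n_4 = (-0.2499, -0.9683)
n_5 = (+0.4446, -0.8958)
  (0,1): δ = 111.21°  ·
  (0,2): δ = 38.77°  ✓
  (0,3): δ = 46.37°  ✓
  (0,4): δ = 85.87°  ·
  (0,5): δ = 126.74°  ·
  (1,2): δ = 107.56°  ·
  (1,3): δ = 22.42°  ✓
  (1,4): δ = 17.08°  ✓
  (1,5): δ = 57.95°  ✓
  (2,3): δ = 94.86°  ·
  (2,4): δ = 55.36°  ✓
  (2,5): δ = 14.49°  ✓
  (3,4): δ = 140.50°  ·
  (3,5): δ = 99.63°  ·
  (4,5): δ = 139.13°  ·
antipodal pairs: 7

count = 7; pairs: (0,2), (0,3), (1,3), (1,4), (1,5), (2,4), (2,5)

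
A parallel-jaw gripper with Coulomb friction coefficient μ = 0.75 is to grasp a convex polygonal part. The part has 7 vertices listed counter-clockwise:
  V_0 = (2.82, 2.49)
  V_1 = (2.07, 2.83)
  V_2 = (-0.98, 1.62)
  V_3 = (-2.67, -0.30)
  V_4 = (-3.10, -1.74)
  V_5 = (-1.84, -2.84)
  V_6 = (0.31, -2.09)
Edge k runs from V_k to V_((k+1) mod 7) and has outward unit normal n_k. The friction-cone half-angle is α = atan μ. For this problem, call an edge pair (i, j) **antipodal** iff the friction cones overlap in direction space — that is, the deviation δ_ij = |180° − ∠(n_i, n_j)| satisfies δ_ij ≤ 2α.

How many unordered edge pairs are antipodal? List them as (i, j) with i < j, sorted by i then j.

count = 9; pairs: (0,4), (0,5), (1,4), (1,5), (1,6), (2,5), (2,6), (3,5), (3,6)

α = atan 0.75 = 36.87°;  2α = 73.74°
n_0 = (+0.4129, +0.9108)
n_1 = (-0.3688, +0.9295)
n_2 = (-0.7506, +0.6607)
n_3 = (-0.9582, +0.2861)
n_4 = (-0.6577, -0.7533)
n_5 = (+0.3294, -0.9442)
n_6 = (+0.8769, -0.4806)
  (0,1): δ = 133.97°  ·
  (0,2): δ = 106.97°  ·
  (0,3): δ = 82.24°  ·
  (0,4): δ = 16.74°  ✓
  (0,5): δ = 43.62°  ✓
  (0,6): δ = 85.66°  ·
  (1,2): δ = 152.99°  ·
  (1,3): δ = 128.27°  ·
  (1,4): δ = 62.76°  ✓
  (1,5): δ = 2.41°  ✓
  (1,6): δ = 39.64°  ✓
  (2,3): δ = 155.27°  ·
  (2,4): δ = 89.77°  ·
  (2,5): δ = 29.41°  ✓
  (2,6): δ = 12.63°  ✓
  (3,4): δ = 114.50°  ·
  (3,5): δ = 54.14°  ✓
  (3,6): δ = 12.10°  ✓
  (4,5): δ = 119.65°  ·
  (4,6): δ = 77.60°  ·
  (5,6): δ = 137.95°  ·
antipodal pairs: 9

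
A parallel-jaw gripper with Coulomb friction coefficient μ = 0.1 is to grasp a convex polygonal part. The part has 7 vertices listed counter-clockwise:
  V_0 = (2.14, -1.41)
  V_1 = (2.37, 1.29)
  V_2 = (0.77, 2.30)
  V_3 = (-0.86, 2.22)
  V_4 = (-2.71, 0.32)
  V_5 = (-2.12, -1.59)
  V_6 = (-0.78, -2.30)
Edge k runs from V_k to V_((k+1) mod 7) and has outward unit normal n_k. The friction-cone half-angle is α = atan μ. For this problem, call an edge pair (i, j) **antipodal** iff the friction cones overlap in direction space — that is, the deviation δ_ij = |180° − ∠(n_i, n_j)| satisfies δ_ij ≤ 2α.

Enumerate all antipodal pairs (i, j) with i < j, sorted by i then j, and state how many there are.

count = 1; pairs: (1,5)

α = atan 0.1 = 5.71°;  2α = 11.42°
n_0 = (+0.9964, -0.0849)
n_1 = (+0.5338, +0.8456)
n_2 = (-0.0490, +0.9988)
n_3 = (-0.7165, +0.6976)
n_4 = (-0.9555, -0.2951)
n_5 = (-0.4682, -0.8836)
n_6 = (+0.2916, -0.9566)
  (0,1): δ = 117.39°  ·
  (0,2): δ = 82.32°  ·
  (0,3): δ = 39.37°  ·
  (0,4): δ = 22.03°  ·
  (0,5): δ = 66.95°  ·
  (0,6): δ = 111.82°  ·
  (1,2): δ = 144.93°  ·
  (1,3): δ = 101.97°  ·
  (1,4): δ = 40.57°  ·
  (1,5): δ = 4.35°  ✓
  (1,6): δ = 49.21°  ·
  (2,3): δ = 137.05°  ·
  (2,4): δ = 75.64°  ·
  (2,5): δ = 30.73°  ·
  (2,6): δ = 14.14°  ·
  (3,4): δ = 118.60°  ·
  (3,5): δ = 73.68°  ·
  (3,6): δ = 28.81°  ·
  (4,5): δ = 135.08°  ·
  (4,6): δ = 90.22°  ·
  (5,6): δ = 135.13°  ·
antipodal pairs: 1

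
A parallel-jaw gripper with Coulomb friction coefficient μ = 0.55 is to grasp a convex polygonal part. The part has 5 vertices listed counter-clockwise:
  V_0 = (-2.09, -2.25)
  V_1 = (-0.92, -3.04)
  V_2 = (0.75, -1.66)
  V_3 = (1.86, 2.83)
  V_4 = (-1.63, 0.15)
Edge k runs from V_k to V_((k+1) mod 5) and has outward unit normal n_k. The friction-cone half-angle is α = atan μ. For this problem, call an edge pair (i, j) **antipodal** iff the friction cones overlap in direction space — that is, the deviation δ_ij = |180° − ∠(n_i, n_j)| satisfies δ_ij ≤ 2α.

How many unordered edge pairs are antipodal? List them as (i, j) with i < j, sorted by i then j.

count = 4; pairs: (1,3), (1,4), (2,3), (2,4)

α = atan 0.55 = 28.81°;  2α = 57.62°
n_0 = (-0.5596, -0.8288)
n_1 = (+0.6370, -0.7709)
n_2 = (+0.9708, -0.2400)
n_3 = (-0.6091, +0.7931)
n_4 = (-0.9821, +0.1882)
  (0,1): δ = 106.40°  ·
  (0,2): δ = 69.86°  ·
  (0,3): δ = 71.55°  ·
  (0,4): δ = 113.18°  ·
  (1,2): δ = 143.45°  ·
  (1,3): δ = 2.05°  ✓
  (1,4): δ = 39.58°  ✓
  (2,3): δ = 38.59°  ✓
  (2,4): δ = 3.04°  ✓
  (3,4): δ = 138.37°  ·
antipodal pairs: 4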